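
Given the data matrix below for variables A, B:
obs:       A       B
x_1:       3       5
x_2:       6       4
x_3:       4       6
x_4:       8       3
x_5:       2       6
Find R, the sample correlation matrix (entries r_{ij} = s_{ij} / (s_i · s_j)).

Step 1 — column means:
  mean(A) = (3 + 6 + 4 + 8 + 2) / 5 = 23/5 = 4.6
  mean(B) = (5 + 4 + 6 + 3 + 6) / 5 = 24/5 = 4.8

Step 2 — sample variances and covariances s[i,j] = (1/(n-1)) · Σ_k (x_{k,i} - mean_i) · (x_{k,j} - mean_j), with n-1 = 4:
  s[A,A] = ((-1.6)·(-1.6) + (1.4)·(1.4) + (-0.6)·(-0.6) + (3.4)·(3.4) + (-2.6)·(-2.6)) / 4 = 23.2/4 = 5.8
  s[A,B] = ((-1.6)·(0.2) + (1.4)·(-0.8) + (-0.6)·(1.2) + (3.4)·(-1.8) + (-2.6)·(1.2)) / 4 = -11.4/4 = -2.85
  s[B,B] = ((0.2)·(0.2) + (-0.8)·(-0.8) + (1.2)·(1.2) + (-1.8)·(-1.8) + (1.2)·(1.2)) / 4 = 6.8/4 = 1.7
  Sample standard deviations s_i = √(s[i,i]):
  s(A) = √(5.8) = 2.4083
  s(B) = √(1.7) = 1.3038

Step 3 — r_{ij} = s_{ij} / (s_i · s_j):
  r[A,A] = 1 (diagonal).
  r[A,B] = -2.85 / (2.4083 · 1.3038) = -2.85 / 3.1401 = -0.9076
  r[B,B] = 1 (diagonal).

R is symmetric with unit diagonal. Assembling:

R = [[1, -0.9076],
 [-0.9076, 1]]


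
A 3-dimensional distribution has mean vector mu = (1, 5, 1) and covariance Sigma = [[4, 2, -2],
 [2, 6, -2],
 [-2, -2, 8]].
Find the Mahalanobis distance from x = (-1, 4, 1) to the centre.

Step 1 — centre the observation: (x - mu) = (-2, -1, 0).

Step 2 — invert Sigma (cofactor / det for 3×3, or solve directly):
  Sigma^{-1} = [[0.3235, -0.0882, 0.0588],
 [-0.0882, 0.2059, 0.0294],
 [0.0588, 0.0294, 0.1471]].

Step 3 — form the quadratic (x - mu)^T · Sigma^{-1} · (x - mu):
  Sigma^{-1} · (x - mu) = (-0.5588, -0.0294, -0.1471).
  (x - mu)^T · [Sigma^{-1} · (x - mu)] = (-2)·(-0.5588) + (-1)·(-0.0294) + (0)·(-0.1471) = 1.1471.

Step 4 — take square root: d = √(1.1471) ≈ 1.071.

d(x, mu) = √(1.1471) ≈ 1.071


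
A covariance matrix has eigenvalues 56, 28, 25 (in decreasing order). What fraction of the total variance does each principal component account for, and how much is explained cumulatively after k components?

Step 1 — total variance = trace(Sigma) = Σ λ_i = 56 + 28 + 25 = 109.

Step 2 — fraction explained by component i = λ_i / Σ λ:
  PC1: 56/109 = 0.5138
  PC2: 28/109 = 0.2569
  PC3: 25/109 = 0.2294

Step 3 — cumulative fraction after k components = (λ_1 + ... + λ_k) / Σ λ:
  k = 1: 56/109 = 0.5138
  k = 2: (56 + 28)/109 = 84/109 = 0.7706
  k = 3: (56 + 28 + 25)/109 = 109/109 = 1

Summary (fraction, with percent):

explained: PC1 0.5138 (51.38%), PC2 0.2569 (25.69%), PC3 0.2294 (22.94%);  cumulative: 0.5138, 0.7706, 1


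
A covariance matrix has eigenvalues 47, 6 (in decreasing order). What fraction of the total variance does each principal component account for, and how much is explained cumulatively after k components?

Step 1 — total variance = trace(Sigma) = Σ λ_i = 47 + 6 = 53.

Step 2 — fraction explained by component i = λ_i / Σ λ:
  PC1: 47/53 = 0.8868
  PC2: 6/53 = 0.1132

Step 3 — cumulative fraction after k components = (λ_1 + ... + λ_k) / Σ λ:
  k = 1: 47/53 = 0.8868
  k = 2: (47 + 6)/53 = 53/53 = 1

Summary (fraction, with percent):

explained: PC1 0.8868 (88.68%), PC2 0.1132 (11.32%);  cumulative: 0.8868, 1


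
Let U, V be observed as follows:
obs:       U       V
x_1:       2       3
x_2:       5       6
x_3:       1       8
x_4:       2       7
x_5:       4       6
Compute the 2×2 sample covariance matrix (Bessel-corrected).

Step 1 — column means:
  mean(U) = (2 + 5 + 1 + 2 + 4) / 5 = 14/5 = 2.8
  mean(V) = (3 + 6 + 8 + 7 + 6) / 5 = 30/5 = 6

Step 2 — sample covariance S[i,j] = (1/(n-1)) · Σ_k (x_{k,i} - mean_i) · (x_{k,j} - mean_j), with n-1 = 4.
  S[U,U] = ((-0.8)·(-0.8) + (2.2)·(2.2) + (-1.8)·(-1.8) + (-0.8)·(-0.8) + (1.2)·(1.2)) / 4 = 10.8/4 = 2.7
  S[U,V] = ((-0.8)·(-3) + (2.2)·(0) + (-1.8)·(2) + (-0.8)·(1) + (1.2)·(0)) / 4 = -2/4 = -0.5
  S[V,V] = ((-3)·(-3) + (0)·(0) + (2)·(2) + (1)·(1) + (0)·(0)) / 4 = 14/4 = 3.5

S is symmetric (S[j,i] = S[i,j]). Assembling:

S = [[2.7, -0.5],
 [-0.5, 3.5]]


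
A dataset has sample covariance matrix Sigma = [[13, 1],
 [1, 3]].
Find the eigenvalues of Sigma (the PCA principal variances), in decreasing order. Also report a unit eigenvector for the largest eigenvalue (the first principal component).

Step 1 — characteristic polynomial of 2×2 Sigma:
  det(Sigma - λI) = λ² - trace · λ + det = 0.
  trace = 13 + 3 = 16, det = 13·3 - (1)² = 38.
Step 2 — discriminant:
  Δ = trace² - 4·det = 256 - 152 = 104.
Step 3 — eigenvalues:
  λ = (trace ± √Δ)/2 = (16 ± 10.198)/2,
  λ_1 = 13.099,  λ_2 = 2.901.

Step 4 — unit eigenvector for λ_1: solve (Sigma - λ_1 I)v = 0. First row:
  (13 - 13.099)·v_x + (1)·v_y = 0, i.e. (-0.099)·v_x + (1)·v_y = 0,
  so v ∝ (b, λ_1 - a) = (1, 0.099) = u.
  ||u|| = √((1)² + (0.099)²) = √(1.0098) ≈ 1.0049,
  v_1 = u/||u|| ≈ (0.9951, 0.0985) (||v_1|| = 1).

λ_1 = 13.099,  λ_2 = 2.901;  v_1 ≈ (0.9951, 0.0985)


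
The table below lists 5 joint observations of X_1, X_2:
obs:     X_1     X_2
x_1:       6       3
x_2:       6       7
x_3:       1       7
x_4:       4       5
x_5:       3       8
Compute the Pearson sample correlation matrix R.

Step 1 — column means:
  mean(X_1) = (6 + 6 + 1 + 4 + 3) / 5 = 20/5 = 4
  mean(X_2) = (3 + 7 + 7 + 5 + 8) / 5 = 30/5 = 6

Step 2 — sample variances and covariances s[i,j] = (1/(n-1)) · Σ_k (x_{k,i} - mean_i) · (x_{k,j} - mean_j), with n-1 = 4:
  s[X_1,X_1] = ((2)·(2) + (2)·(2) + (-3)·(-3) + (0)·(0) + (-1)·(-1)) / 4 = 18/4 = 4.5
  s[X_1,X_2] = ((2)·(-3) + (2)·(1) + (-3)·(1) + (0)·(-1) + (-1)·(2)) / 4 = -9/4 = -2.25
  s[X_2,X_2] = ((-3)·(-3) + (1)·(1) + (1)·(1) + (-1)·(-1) + (2)·(2)) / 4 = 16/4 = 4
  Sample standard deviations s_i = √(s[i,i]):
  s(X_1) = √(4.5) = 2.1213
  s(X_2) = √(4) = 2

Step 3 — r_{ij} = s_{ij} / (s_i · s_j):
  r[X_1,X_1] = 1 (diagonal).
  r[X_1,X_2] = -2.25 / (2.1213 · 2) = -2.25 / 4.2426 = -0.5303
  r[X_2,X_2] = 1 (diagonal).

R is symmetric with unit diagonal. Assembling:

R = [[1, -0.5303],
 [-0.5303, 1]]


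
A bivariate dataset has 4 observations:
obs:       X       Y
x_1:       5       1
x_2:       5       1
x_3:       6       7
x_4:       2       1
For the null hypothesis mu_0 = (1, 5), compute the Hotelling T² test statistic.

Step 1 — sample mean vector:
  mean(X) = (5 + 5 + 6 + 2) / 4 = 18/4 = 4.5
  mean(Y) = (1 + 1 + 7 + 1) / 4 = 10/4 = 2.5
  x̄ = (4.5, 2.5),  deviation x̄ - mu_0 = (4.5, 2.5) - (1, 5) = (3.5, -2.5).

Step 2 — sample covariance matrix, S[i,j] = (1/(n-1)) · Σ_k (x_{k,i} - mean_i) · (x_{k,j} - mean_j), divisor n-1 = 3:
  S[X,X] = ((0.5)·(0.5) + (0.5)·(0.5) + (1.5)·(1.5) + (-2.5)·(-2.5)) / 3 = 9/3 = 3
  S[X,Y] = ((0.5)·(-1.5) + (0.5)·(-1.5) + (1.5)·(4.5) + (-2.5)·(-1.5)) / 3 = 9/3 = 3
  S[Y,Y] = ((-1.5)·(-1.5) + (-1.5)·(-1.5) + (4.5)·(4.5) + (-1.5)·(-1.5)) / 3 = 27/3 = 9
  S = [[3, 3],
 [3, 9]].

Step 3 — invert S. det(S) = 3·9 - (3)² = 18.
  S^{-1} = (1/det) · [[d, -b], [-b, a]] = [[0.5, -0.1667],
 [-0.1667, 0.1667]].

Step 4 — quadratic form (x̄ - mu_0)^T · S^{-1} · (x̄ - mu_0):
  S^{-1} · (x̄ - mu_0) = (2.1667, -1),
  (x̄ - mu_0)^T · [...] = (3.5)·(2.1667) + (-2.5)·(-1) = 10.0833.

Step 5 — scale by n: T² = 4 · 10.0833 = 40.3333.

T² ≈ 40.3333


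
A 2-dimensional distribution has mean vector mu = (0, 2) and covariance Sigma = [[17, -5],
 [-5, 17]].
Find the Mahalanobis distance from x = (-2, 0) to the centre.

Step 1 — centre the observation: (x - mu) = (-2, -2).

Step 2 — invert Sigma. det(Sigma) = 17·17 - (-5)² = 264.
  Sigma^{-1} = (1/det) · [[d, -b], [-b, a]] = [[0.0644, 0.0189],
 [0.0189, 0.0644]].

Step 3 — form the quadratic (x - mu)^T · Sigma^{-1} · (x - mu):
  Sigma^{-1} · (x - mu) = (-0.1667, -0.1667).
  (x - mu)^T · [Sigma^{-1} · (x - mu)] = (-2)·(-0.1667) + (-2)·(-0.1667) = 0.6667.

Step 4 — take square root: d = √(0.6667) ≈ 0.8165.

d(x, mu) = √(0.6667) ≈ 0.8165


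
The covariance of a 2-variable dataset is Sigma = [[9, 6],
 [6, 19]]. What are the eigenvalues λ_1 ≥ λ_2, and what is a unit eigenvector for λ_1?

Step 1 — characteristic polynomial of 2×2 Sigma:
  det(Sigma - λI) = λ² - trace · λ + det = 0.
  trace = 9 + 19 = 28, det = 9·19 - (6)² = 135.
Step 2 — discriminant:
  Δ = trace² - 4·det = 784 - 540 = 244.
Step 3 — eigenvalues:
  λ = (trace ± √Δ)/2 = (28 ± 15.6205)/2,
  λ_1 = 21.8102,  λ_2 = 6.1898.

Step 4 — unit eigenvector for λ_1: solve (Sigma - λ_1 I)v = 0. First row:
  (9 - 21.8102)·v_x + (6)·v_y = 0, i.e. (-12.8102)·v_x + (6)·v_y = 0,
  so v ∝ (b, λ_1 - a) = (6, 12.8102) = u.
  ||u|| = √((6)² + (12.8102)²) = √(200.1025) ≈ 14.1458,
  v_1 = u/||u|| ≈ (0.4242, 0.9056) (||v_1|| = 1).

λ_1 = 21.8102,  λ_2 = 6.1898;  v_1 ≈ (0.4242, 0.9056)


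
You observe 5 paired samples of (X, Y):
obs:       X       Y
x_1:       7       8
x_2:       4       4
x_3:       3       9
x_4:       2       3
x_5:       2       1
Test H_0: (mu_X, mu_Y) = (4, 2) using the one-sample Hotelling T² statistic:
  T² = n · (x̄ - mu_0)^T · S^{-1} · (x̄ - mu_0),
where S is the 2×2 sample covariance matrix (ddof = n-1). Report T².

Step 1 — sample mean vector:
  mean(X) = (7 + 4 + 3 + 2 + 2) / 5 = 18/5 = 3.6
  mean(Y) = (8 + 4 + 9 + 3 + 1) / 5 = 25/5 = 5
  x̄ = (3.6, 5),  deviation x̄ - mu_0 = (3.6, 5) - (4, 2) = (-0.4, 3).

Step 2 — sample covariance matrix, S[i,j] = (1/(n-1)) · Σ_k (x_{k,i} - mean_i) · (x_{k,j} - mean_j), divisor n-1 = 4:
  S[X,X] = ((3.4)·(3.4) + (0.4)·(0.4) + (-0.6)·(-0.6) + (-1.6)·(-1.6) + (-1.6)·(-1.6)) / 4 = 17.2/4 = 4.3
  S[X,Y] = ((3.4)·(3) + (0.4)·(-1) + (-0.6)·(4) + (-1.6)·(-2) + (-1.6)·(-4)) / 4 = 17/4 = 4.25
  S[Y,Y] = ((3)·(3) + (-1)·(-1) + (4)·(4) + (-2)·(-2) + (-4)·(-4)) / 4 = 46/4 = 11.5
  S = [[4.3, 4.25],
 [4.25, 11.5]].

Step 3 — invert S. det(S) = 4.3·11.5 - (4.25)² = 31.3875.
  S^{-1} = (1/det) · [[d, -b], [-b, a]] = [[0.3664, -0.1354],
 [-0.1354, 0.137]].

Step 4 — quadratic form (x̄ - mu_0)^T · S^{-1} · (x̄ - mu_0):
  S^{-1} · (x̄ - mu_0) = (-0.5528, 0.4652),
  (x̄ - mu_0)^T · [...] = (-0.4)·(-0.5528) + (3)·(0.4652) = 1.6166.

Step 5 — scale by n: T² = 5 · 1.6166 = 8.0828.

T² ≈ 8.0828


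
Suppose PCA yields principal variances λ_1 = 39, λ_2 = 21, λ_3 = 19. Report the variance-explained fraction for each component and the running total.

Step 1 — total variance = trace(Sigma) = Σ λ_i = 39 + 21 + 19 = 79.

Step 2 — fraction explained by component i = λ_i / Σ λ:
  PC1: 39/79 = 0.4937
  PC2: 21/79 = 0.2658
  PC3: 19/79 = 0.2405

Step 3 — cumulative fraction after k components = (λ_1 + ... + λ_k) / Σ λ:
  k = 1: 39/79 = 0.4937
  k = 2: (39 + 21)/79 = 60/79 = 0.7595
  k = 3: (39 + 21 + 19)/79 = 79/79 = 1

Summary (fraction, with percent):

explained: PC1 0.4937 (49.37%), PC2 0.2658 (26.58%), PC3 0.2405 (24.05%);  cumulative: 0.4937, 0.7595, 1


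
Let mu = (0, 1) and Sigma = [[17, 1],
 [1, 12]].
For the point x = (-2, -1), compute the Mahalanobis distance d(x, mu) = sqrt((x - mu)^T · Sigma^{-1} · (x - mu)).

Step 1 — centre the observation: (x - mu) = (-2, -2).

Step 2 — invert Sigma. det(Sigma) = 17·12 - (1)² = 203.
  Sigma^{-1} = (1/det) · [[d, -b], [-b, a]] = [[0.0591, -0.0049],
 [-0.0049, 0.0837]].

Step 3 — form the quadratic (x - mu)^T · Sigma^{-1} · (x - mu):
  Sigma^{-1} · (x - mu) = (-0.1084, -0.1576).
  (x - mu)^T · [Sigma^{-1} · (x - mu)] = (-2)·(-0.1084) + (-2)·(-0.1576) = 0.532.

Step 4 — take square root: d = √(0.532) ≈ 0.7294.

d(x, mu) = √(0.532) ≈ 0.7294


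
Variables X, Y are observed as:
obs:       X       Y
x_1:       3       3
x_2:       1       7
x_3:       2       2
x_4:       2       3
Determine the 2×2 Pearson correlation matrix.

Step 1 — column means:
  mean(X) = (3 + 1 + 2 + 2) / 4 = 8/4 = 2
  mean(Y) = (3 + 7 + 2 + 3) / 4 = 15/4 = 3.75

Step 2 — sample variances and covariances s[i,j] = (1/(n-1)) · Σ_k (x_{k,i} - mean_i) · (x_{k,j} - mean_j), with n-1 = 3:
  s[X,X] = ((1)·(1) + (-1)·(-1) + (0)·(0) + (0)·(0)) / 3 = 2/3 = 0.6667
  s[X,Y] = ((1)·(-0.75) + (-1)·(3.25) + (0)·(-1.75) + (0)·(-0.75)) / 3 = -4/3 = -1.3333
  s[Y,Y] = ((-0.75)·(-0.75) + (3.25)·(3.25) + (-1.75)·(-1.75) + (-0.75)·(-0.75)) / 3 = 14.75/3 = 4.9167
  Sample standard deviations s_i = √(s[i,i]):
  s(X) = √(0.6667) = 0.8165
  s(Y) = √(4.9167) = 2.2174

Step 3 — r_{ij} = s_{ij} / (s_i · s_j):
  r[X,X] = 1 (diagonal).
  r[X,Y] = -1.3333 / (0.8165 · 2.2174) = -1.3333 / 1.8105 = -0.7365
  r[Y,Y] = 1 (diagonal).

R is symmetric with unit diagonal. Assembling:

R = [[1, -0.7365],
 [-0.7365, 1]]


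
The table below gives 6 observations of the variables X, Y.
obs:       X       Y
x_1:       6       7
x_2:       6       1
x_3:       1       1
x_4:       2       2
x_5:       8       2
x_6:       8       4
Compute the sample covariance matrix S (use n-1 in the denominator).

Step 1 — column means:
  mean(X) = (6 + 6 + 1 + 2 + 8 + 8) / 6 = 31/6 = 5.1667
  mean(Y) = (7 + 1 + 1 + 2 + 2 + 4) / 6 = 17/6 = 2.8333

Step 2 — sample covariance S[i,j] = (1/(n-1)) · Σ_k (x_{k,i} - mean_i) · (x_{k,j} - mean_j), with n-1 = 5.
  S[X,X] = ((0.8333)·(0.8333) + (0.8333)·(0.8333) + (-4.1667)·(-4.1667) + (-3.1667)·(-3.1667) + (2.8333)·(2.8333) + (2.8333)·(2.8333)) / 5 = 44.8333/5 = 8.9667
  S[X,Y] = ((0.8333)·(4.1667) + (0.8333)·(-1.8333) + (-4.1667)·(-1.8333) + (-3.1667)·(-0.8333) + (2.8333)·(-0.8333) + (2.8333)·(1.1667)) / 5 = 13.1667/5 = 2.6333
  S[Y,Y] = ((4.1667)·(4.1667) + (-1.8333)·(-1.8333) + (-1.8333)·(-1.8333) + (-0.8333)·(-0.8333) + (-0.8333)·(-0.8333) + (1.1667)·(1.1667)) / 5 = 26.8333/5 = 5.3667

S is symmetric (S[j,i] = S[i,j]). Assembling:

S = [[8.9667, 2.6333],
 [2.6333, 5.3667]]


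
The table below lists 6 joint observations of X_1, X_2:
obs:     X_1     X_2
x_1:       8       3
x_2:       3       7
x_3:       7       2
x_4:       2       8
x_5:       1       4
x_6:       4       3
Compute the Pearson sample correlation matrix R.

Step 1 — column means:
  mean(X_1) = (8 + 3 + 7 + 2 + 1 + 4) / 6 = 25/6 = 4.1667
  mean(X_2) = (3 + 7 + 2 + 8 + 4 + 3) / 6 = 27/6 = 4.5

Step 2 — sample variances and covariances s[i,j] = (1/(n-1)) · Σ_k (x_{k,i} - mean_i) · (x_{k,j} - mean_j), with n-1 = 5:
  s[X_1,X_1] = ((3.8333)·(3.8333) + (-1.1667)·(-1.1667) + (2.8333)·(2.8333) + (-2.1667)·(-2.1667) + (-3.1667)·(-3.1667) + (-0.1667)·(-0.1667)) / 5 = 38.8333/5 = 7.7667
  s[X_1,X_2] = ((3.8333)·(-1.5) + (-1.1667)·(2.5) + (2.8333)·(-2.5) + (-2.1667)·(3.5) + (-3.1667)·(-0.5) + (-0.1667)·(-1.5)) / 5 = -21.5/5 = -4.3
  s[X_2,X_2] = ((-1.5)·(-1.5) + (2.5)·(2.5) + (-2.5)·(-2.5) + (3.5)·(3.5) + (-0.5)·(-0.5) + (-1.5)·(-1.5)) / 5 = 29.5/5 = 5.9
  Sample standard deviations s_i = √(s[i,i]):
  s(X_1) = √(7.7667) = 2.7869
  s(X_2) = √(5.9) = 2.429

Step 3 — r_{ij} = s_{ij} / (s_i · s_j):
  r[X_1,X_1] = 1 (diagonal).
  r[X_1,X_2] = -4.3 / (2.7869 · 2.429) = -4.3 / 6.7693 = -0.6352
  r[X_2,X_2] = 1 (diagonal).

R is symmetric with unit diagonal. Assembling:

R = [[1, -0.6352],
 [-0.6352, 1]]


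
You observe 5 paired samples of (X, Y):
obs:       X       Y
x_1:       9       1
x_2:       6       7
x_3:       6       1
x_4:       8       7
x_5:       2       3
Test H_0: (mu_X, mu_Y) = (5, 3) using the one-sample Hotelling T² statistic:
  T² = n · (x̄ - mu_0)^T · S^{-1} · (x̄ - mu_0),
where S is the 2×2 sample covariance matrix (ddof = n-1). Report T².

Step 1 — sample mean vector:
  mean(X) = (9 + 6 + 6 + 8 + 2) / 5 = 31/5 = 6.2
  mean(Y) = (1 + 7 + 1 + 7 + 3) / 5 = 19/5 = 3.8
  x̄ = (6.2, 3.8),  deviation x̄ - mu_0 = (6.2, 3.8) - (5, 3) = (1.2, 0.8).

Step 2 — sample covariance matrix, S[i,j] = (1/(n-1)) · Σ_k (x_{k,i} - mean_i) · (x_{k,j} - mean_j), divisor n-1 = 4:
  S[X,X] = ((2.8)·(2.8) + (-0.2)·(-0.2) + (-0.2)·(-0.2) + (1.8)·(1.8) + (-4.2)·(-4.2)) / 4 = 28.8/4 = 7.2
  S[X,Y] = ((2.8)·(-2.8) + (-0.2)·(3.2) + (-0.2)·(-2.8) + (1.8)·(3.2) + (-4.2)·(-0.8)) / 4 = 1.2/4 = 0.3
  S[Y,Y] = ((-2.8)·(-2.8) + (3.2)·(3.2) + (-2.8)·(-2.8) + (3.2)·(3.2) + (-0.8)·(-0.8)) / 4 = 36.8/4 = 9.2
  S = [[7.2, 0.3],
 [0.3, 9.2]].

Step 3 — invert S. det(S) = 7.2·9.2 - (0.3)² = 66.15.
  S^{-1} = (1/det) · [[d, -b], [-b, a]] = [[0.1391, -0.0045],
 [-0.0045, 0.1088]].

Step 4 — quadratic form (x̄ - mu_0)^T · S^{-1} · (x̄ - mu_0):
  S^{-1} · (x̄ - mu_0) = (0.1633, 0.0816),
  (x̄ - mu_0)^T · [...] = (1.2)·(0.1633) + (0.8)·(0.0816) = 0.2612.

Step 5 — scale by n: T² = 5 · 0.2612 = 1.3061.

T² ≈ 1.3061


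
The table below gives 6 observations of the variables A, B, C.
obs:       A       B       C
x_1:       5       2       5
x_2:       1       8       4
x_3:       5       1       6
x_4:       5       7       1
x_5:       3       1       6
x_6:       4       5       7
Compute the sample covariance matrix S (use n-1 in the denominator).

Step 1 — column means:
  mean(A) = (5 + 1 + 5 + 5 + 3 + 4) / 6 = 23/6 = 3.8333
  mean(B) = (2 + 8 + 1 + 7 + 1 + 5) / 6 = 24/6 = 4
  mean(C) = (5 + 4 + 6 + 1 + 6 + 7) / 6 = 29/6 = 4.8333

Step 2 — sample covariance S[i,j] = (1/(n-1)) · Σ_k (x_{k,i} - mean_i) · (x_{k,j} - mean_j), with n-1 = 5.
  S[A,A] = ((1.1667)·(1.1667) + (-2.8333)·(-2.8333) + (1.1667)·(1.1667) + (1.1667)·(1.1667) + (-0.8333)·(-0.8333) + (0.1667)·(0.1667)) / 5 = 12.8333/5 = 2.5667
  S[A,B] = ((1.1667)·(-2) + (-2.8333)·(4) + (1.1667)·(-3) + (1.1667)·(3) + (-0.8333)·(-3) + (0.1667)·(1)) / 5 = -11/5 = -2.2
  S[A,C] = ((1.1667)·(0.1667) + (-2.8333)·(-0.8333) + (1.1667)·(1.1667) + (1.1667)·(-3.8333) + (-0.8333)·(1.1667) + (0.1667)·(2.1667)) / 5 = -1.1667/5 = -0.2333
  S[B,B] = ((-2)·(-2) + (4)·(4) + (-3)·(-3) + (3)·(3) + (-3)·(-3) + (1)·(1)) / 5 = 48/5 = 9.6
  S[B,C] = ((-2)·(0.1667) + (4)·(-0.8333) + (-3)·(1.1667) + (3)·(-3.8333) + (-3)·(1.1667) + (1)·(2.1667)) / 5 = -20/5 = -4
  S[C,C] = ((0.1667)·(0.1667) + (-0.8333)·(-0.8333) + (1.1667)·(1.1667) + (-3.8333)·(-3.8333) + (1.1667)·(1.1667) + (2.1667)·(2.1667)) / 5 = 22.8333/5 = 4.5667

S is symmetric (S[j,i] = S[i,j]). Assembling:

S = [[2.5667, -2.2, -0.2333],
 [-2.2, 9.6, -4],
 [-0.2333, -4, 4.5667]]


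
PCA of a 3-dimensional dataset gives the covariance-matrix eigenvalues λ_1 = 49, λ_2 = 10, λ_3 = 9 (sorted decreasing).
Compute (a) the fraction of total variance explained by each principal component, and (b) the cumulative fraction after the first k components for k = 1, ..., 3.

Step 1 — total variance = trace(Sigma) = Σ λ_i = 49 + 10 + 9 = 68.

Step 2 — fraction explained by component i = λ_i / Σ λ:
  PC1: 49/68 = 0.7206
  PC2: 10/68 = 0.1471
  PC3: 9/68 = 0.1324

Step 3 — cumulative fraction after k components = (λ_1 + ... + λ_k) / Σ λ:
  k = 1: 49/68 = 0.7206
  k = 2: (49 + 10)/68 = 59/68 = 0.8676
  k = 3: (49 + 10 + 9)/68 = 68/68 = 1

Summary (fraction, with percent):

explained: PC1 0.7206 (72.06%), PC2 0.1471 (14.71%), PC3 0.1324 (13.24%);  cumulative: 0.7206, 0.8676, 1


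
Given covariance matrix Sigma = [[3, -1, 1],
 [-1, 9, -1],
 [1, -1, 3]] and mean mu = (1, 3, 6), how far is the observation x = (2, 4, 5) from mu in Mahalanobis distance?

Step 1 — centre the observation: (x - mu) = (1, 1, -1).

Step 2 — invert Sigma (cofactor / det for 3×3, or solve directly):
  Sigma^{-1} = [[0.3824, 0.0294, -0.1176],
 [0.0294, 0.1176, 0.0294],
 [-0.1176, 0.0294, 0.3824]].

Step 3 — form the quadratic (x - mu)^T · Sigma^{-1} · (x - mu):
  Sigma^{-1} · (x - mu) = (0.5294, 0.1176, -0.4706).
  (x - mu)^T · [Sigma^{-1} · (x - mu)] = (1)·(0.5294) + (1)·(0.1176) + (-1)·(-0.4706) = 1.1176.

Step 4 — take square root: d = √(1.1176) ≈ 1.0572.

d(x, mu) = √(1.1176) ≈ 1.0572


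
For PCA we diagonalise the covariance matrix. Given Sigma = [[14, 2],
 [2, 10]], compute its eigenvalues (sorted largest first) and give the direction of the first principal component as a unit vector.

Step 1 — characteristic polynomial of 2×2 Sigma:
  det(Sigma - λI) = λ² - trace · λ + det = 0.
  trace = 14 + 10 = 24, det = 14·10 - (2)² = 136.
Step 2 — discriminant:
  Δ = trace² - 4·det = 576 - 544 = 32.
Step 3 — eigenvalues:
  λ = (trace ± √Δ)/2 = (24 ± 5.6569)/2,
  λ_1 = 14.8284,  λ_2 = 9.1716.

Step 4 — unit eigenvector for λ_1: solve (Sigma - λ_1 I)v = 0. First row:
  (14 - 14.8284)·v_x + (2)·v_y = 0, i.e. (-0.8284)·v_x + (2)·v_y = 0,
  so v ∝ (b, λ_1 - a) = (2, 0.8284) = u.
  ||u|| = √((2)² + (0.8284)²) = √(4.6863) ≈ 2.1648,
  v_1 = u/||u|| ≈ (0.9239, 0.3827) (||v_1|| = 1).

λ_1 = 14.8284,  λ_2 = 9.1716;  v_1 ≈ (0.9239, 0.3827)


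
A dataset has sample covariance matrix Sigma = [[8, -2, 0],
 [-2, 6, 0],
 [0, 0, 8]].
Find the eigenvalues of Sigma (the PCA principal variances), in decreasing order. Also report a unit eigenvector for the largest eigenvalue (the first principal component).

Step 1 — characteristic polynomial p(λ) = det(λI - Sigma) = λ³ - tr·λ² + c_1·λ - det, where tr = trace, c_1 = sum of the principal 2×2 minors, det = det(Sigma):
  tr = 8 + 6 + 8 = 22,
  c_1 = (8·6 - (-2)²) + (8·8 - (0)²) + (6·8 - (0)²) = 44 + 64 + 48 = 156,
  det = 8·(6·8 - (0)²) - (-2)·((-2)·8 - (0)·(0)) + (0)·((-2)·(0) - 6·(0)) = 8·(48) - (-2)·(-16) + (0)·(0) = 352.
  So p(λ) = λ³ - 22λ² + 156λ - 352.
Step 2 — look for an integer root (rational root theorem: any rational root is an integer divisor of 352). Testing λ = 8:
  p(8) = 512 - 1408 + 1248 - 352 = 0  ✓
  Dividing out (λ - 8): p(λ) = (λ - 8)(λ² - 14λ + 44).
Step 3 — remaining eigenvalues from the quadratic λ² - 14λ + 44 = 0:
  Δ = 14² - 4·44 = 196 - 176 = 20,  λ = (14 ± √20)/2 = (14 ± 4.4721)/2 ≈ 9.2361 or 4.7639.
  Sorted: λ_1 = 9.2361,  λ_2 = 8,  λ_3 = 4.7639  (check: sum = 22 = tr ✓).

Step 4 — unit eigenvector for λ_1 ≈ 9.2361: v spans the null space of (Sigma - λ_1 I), whose rows are
  r_1 = (-1.2361, -2, 0),  r_2 = (-2, -3.2361, 0),  r_3 = (0, 0, -1.2361).
  v is orthogonal to every row, so take v ∝ r_1 × r_3 = ((-2)·(-1.2361) - (0)·(0), (0)·(0) - (-1.2361)·(-1.2361), (-1.2361)·(0) - (-2)·(0)) ≈ (2.4721, -1.5279, 0).
  Let u = (2.4721, -1.5279, 0).
  ||u|| = √((2.4721)² + (-1.5279)² + (0)²) = √(8.4458) ≈ 2.9062,  v_1 = u/||u|| ≈ (0.8507, -0.5257, 0) (||v_1|| = 1).

λ_1 = 9.2361,  λ_2 = 8,  λ_3 = 4.7639;  v_1 ≈ (0.8507, -0.5257, 0)


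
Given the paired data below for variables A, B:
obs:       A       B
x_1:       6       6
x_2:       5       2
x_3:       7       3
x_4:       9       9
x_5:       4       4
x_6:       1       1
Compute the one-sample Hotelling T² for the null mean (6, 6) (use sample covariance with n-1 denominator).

Step 1 — sample mean vector:
  mean(A) = (6 + 5 + 7 + 9 + 4 + 1) / 6 = 32/6 = 5.3333
  mean(B) = (6 + 2 + 3 + 9 + 4 + 1) / 6 = 25/6 = 4.1667
  x̄ = (5.3333, 4.1667),  deviation x̄ - mu_0 = (5.3333, 4.1667) - (6, 6) = (-0.6667, -1.8333).

Step 2 — sample covariance matrix, S[i,j] = (1/(n-1)) · Σ_k (x_{k,i} - mean_i) · (x_{k,j} - mean_j), divisor n-1 = 5:
  S[A,A] = ((0.6667)·(0.6667) + (-0.3333)·(-0.3333) + (1.6667)·(1.6667) + (3.6667)·(3.6667) + (-1.3333)·(-1.3333) + (-4.3333)·(-4.3333)) / 5 = 37.3333/5 = 7.4667
  S[A,B] = ((0.6667)·(1.8333) + (-0.3333)·(-2.1667) + (1.6667)·(-1.1667) + (3.6667)·(4.8333) + (-1.3333)·(-0.1667) + (-4.3333)·(-3.1667)) / 5 = 31.6667/5 = 6.3333
  S[B,B] = ((1.8333)·(1.8333) + (-2.1667)·(-2.1667) + (-1.1667)·(-1.1667) + (4.8333)·(4.8333) + (-0.1667)·(-0.1667) + (-3.1667)·(-3.1667)) / 5 = 42.8333/5 = 8.5667
  S = [[7.4667, 6.3333],
 [6.3333, 8.5667]].

Step 3 — invert S. det(S) = 7.4667·8.5667 - (6.3333)² = 23.8533.
  S^{-1} = (1/det) · [[d, -b], [-b, a]] = [[0.3591, -0.2655],
 [-0.2655, 0.313]].

Step 4 — quadratic form (x̄ - mu_0)^T · S^{-1} · (x̄ - mu_0):
  S^{-1} · (x̄ - mu_0) = (0.2473, -0.3969),
  (x̄ - mu_0)^T · [...] = (-0.6667)·(0.2473) + (-1.8333)·(-0.3969) = 0.5627.

Step 5 — scale by n: T² = 6 · 0.5627 = 3.3762.

T² ≈ 3.3762


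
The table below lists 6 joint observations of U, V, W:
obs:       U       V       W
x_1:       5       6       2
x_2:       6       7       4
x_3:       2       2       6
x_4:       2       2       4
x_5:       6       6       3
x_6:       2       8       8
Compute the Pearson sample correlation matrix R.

Step 1 — column means:
  mean(U) = (5 + 6 + 2 + 2 + 6 + 2) / 6 = 23/6 = 3.8333
  mean(V) = (6 + 7 + 2 + 2 + 6 + 8) / 6 = 31/6 = 5.1667
  mean(W) = (2 + 4 + 6 + 4 + 3 + 8) / 6 = 27/6 = 4.5

Step 2 — sample variances and covariances s[i,j] = (1/(n-1)) · Σ_k (x_{k,i} - mean_i) · (x_{k,j} - mean_j), with n-1 = 5:
  s[U,U] = ((1.1667)·(1.1667) + (2.1667)·(2.1667) + (-1.8333)·(-1.8333) + (-1.8333)·(-1.8333) + (2.1667)·(2.1667) + (-1.8333)·(-1.8333)) / 5 = 20.8333/5 = 4.1667
  s[U,V] = ((1.1667)·(0.8333) + (2.1667)·(1.8333) + (-1.8333)·(-3.1667) + (-1.8333)·(-3.1667) + (2.1667)·(0.8333) + (-1.8333)·(2.8333)) / 5 = 13.1667/5 = 2.6333
  s[U,W] = ((1.1667)·(-2.5) + (2.1667)·(-0.5) + (-1.8333)·(1.5) + (-1.8333)·(-0.5) + (2.1667)·(-1.5) + (-1.8333)·(3.5)) / 5 = -15.5/5 = -3.1
  s[V,V] = ((0.8333)·(0.8333) + (1.8333)·(1.8333) + (-3.1667)·(-3.1667) + (-3.1667)·(-3.1667) + (0.8333)·(0.8333) + (2.8333)·(2.8333)) / 5 = 32.8333/5 = 6.5667
  s[V,W] = ((0.8333)·(-2.5) + (1.8333)·(-0.5) + (-3.1667)·(1.5) + (-3.1667)·(-0.5) + (0.8333)·(-1.5) + (2.8333)·(3.5)) / 5 = 2.5/5 = 0.5
  s[W,W] = ((-2.5)·(-2.5) + (-0.5)·(-0.5) + (1.5)·(1.5) + (-0.5)·(-0.5) + (-1.5)·(-1.5) + (3.5)·(3.5)) / 5 = 23.5/5 = 4.7
  Sample standard deviations s_i = √(s[i,i]):
  s(U) = √(4.1667) = 2.0412
  s(V) = √(6.5667) = 2.5626
  s(W) = √(4.7) = 2.1679

Step 3 — r_{ij} = s_{ij} / (s_i · s_j):
  r[U,U] = 1 (diagonal).
  r[U,V] = 2.6333 / (2.0412 · 2.5626) = 2.6333 / 5.2308 = 0.5034
  r[U,W] = -3.1 / (2.0412 · 2.1679) = -3.1 / 4.4253 = -0.7005
  r[V,V] = 1 (diagonal).
  r[V,W] = 0.5 / (2.5626 · 2.1679) = 0.5 / 5.5555 = 0.09
  r[W,W] = 1 (diagonal).

R is symmetric with unit diagonal. Assembling:

R = [[1, 0.5034, -0.7005],
 [0.5034, 1, 0.09],
 [-0.7005, 0.09, 1]]


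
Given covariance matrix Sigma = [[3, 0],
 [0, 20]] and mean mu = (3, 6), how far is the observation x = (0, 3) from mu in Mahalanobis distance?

Step 1 — centre the observation: (x - mu) = (-3, -3).

Step 2 — invert Sigma. det(Sigma) = 3·20 - (0)² = 60.
  Sigma^{-1} = (1/det) · [[d, -b], [-b, a]] = [[0.3333, 0],
 [0, 0.05]].

Step 3 — form the quadratic (x - mu)^T · Sigma^{-1} · (x - mu):
  Sigma^{-1} · (x - mu) = (-1, -0.15).
  (x - mu)^T · [Sigma^{-1} · (x - mu)] = (-3)·(-1) + (-3)·(-0.15) = 3.45.

Step 4 — take square root: d = √(3.45) ≈ 1.8574.

d(x, mu) = √(3.45) ≈ 1.8574


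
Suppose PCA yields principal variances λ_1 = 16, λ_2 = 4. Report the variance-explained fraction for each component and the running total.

Step 1 — total variance = trace(Sigma) = Σ λ_i = 16 + 4 = 20.

Step 2 — fraction explained by component i = λ_i / Σ λ:
  PC1: 16/20 = 0.8
  PC2: 4/20 = 0.2

Step 3 — cumulative fraction after k components = (λ_1 + ... + λ_k) / Σ λ:
  k = 1: 16/20 = 0.8
  k = 2: (16 + 4)/20 = 20/20 = 1

Summary (fraction, with percent):

explained: PC1 0.8 (80%), PC2 0.2 (20%);  cumulative: 0.8, 1


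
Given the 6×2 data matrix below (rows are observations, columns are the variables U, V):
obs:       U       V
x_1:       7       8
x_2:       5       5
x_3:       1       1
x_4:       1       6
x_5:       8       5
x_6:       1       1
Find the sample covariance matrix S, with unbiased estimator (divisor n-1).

Step 1 — column means:
  mean(U) = (7 + 5 + 1 + 1 + 8 + 1) / 6 = 23/6 = 3.8333
  mean(V) = (8 + 5 + 1 + 6 + 5 + 1) / 6 = 26/6 = 4.3333

Step 2 — sample covariance S[i,j] = (1/(n-1)) · Σ_k (x_{k,i} - mean_i) · (x_{k,j} - mean_j), with n-1 = 5.
  S[U,U] = ((3.1667)·(3.1667) + (1.1667)·(1.1667) + (-2.8333)·(-2.8333) + (-2.8333)·(-2.8333) + (4.1667)·(4.1667) + (-2.8333)·(-2.8333)) / 5 = 52.8333/5 = 10.5667
  S[U,V] = ((3.1667)·(3.6667) + (1.1667)·(0.6667) + (-2.8333)·(-3.3333) + (-2.8333)·(1.6667) + (4.1667)·(0.6667) + (-2.8333)·(-3.3333)) / 5 = 29.3333/5 = 5.8667
  S[V,V] = ((3.6667)·(3.6667) + (0.6667)·(0.6667) + (-3.3333)·(-3.3333) + (1.6667)·(1.6667) + (0.6667)·(0.6667) + (-3.3333)·(-3.3333)) / 5 = 39.3333/5 = 7.8667

S is symmetric (S[j,i] = S[i,j]). Assembling:

S = [[10.5667, 5.8667],
 [5.8667, 7.8667]]


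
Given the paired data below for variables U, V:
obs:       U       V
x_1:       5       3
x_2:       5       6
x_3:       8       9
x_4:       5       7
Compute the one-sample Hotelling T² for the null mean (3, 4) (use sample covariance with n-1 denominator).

Step 1 — sample mean vector:
  mean(U) = (5 + 5 + 8 + 5) / 4 = 23/4 = 5.75
  mean(V) = (3 + 6 + 9 + 7) / 4 = 25/4 = 6.25
  x̄ = (5.75, 6.25),  deviation x̄ - mu_0 = (5.75, 6.25) - (3, 4) = (2.75, 2.25).

Step 2 — sample covariance matrix, S[i,j] = (1/(n-1)) · Σ_k (x_{k,i} - mean_i) · (x_{k,j} - mean_j), divisor n-1 = 3:
  S[U,U] = ((-0.75)·(-0.75) + (-0.75)·(-0.75) + (2.25)·(2.25) + (-0.75)·(-0.75)) / 3 = 6.75/3 = 2.25
  S[U,V] = ((-0.75)·(-3.25) + (-0.75)·(-0.25) + (2.25)·(2.75) + (-0.75)·(0.75)) / 3 = 8.25/3 = 2.75
  S[V,V] = ((-3.25)·(-3.25) + (-0.25)·(-0.25) + (2.75)·(2.75) + (0.75)·(0.75)) / 3 = 18.75/3 = 6.25
  S = [[2.25, 2.75],
 [2.75, 6.25]].

Step 3 — invert S. det(S) = 2.25·6.25 - (2.75)² = 6.5.
  S^{-1} = (1/det) · [[d, -b], [-b, a]] = [[0.9615, -0.4231],
 [-0.4231, 0.3462]].

Step 4 — quadratic form (x̄ - mu_0)^T · S^{-1} · (x̄ - mu_0):
  S^{-1} · (x̄ - mu_0) = (1.6923, -0.3846),
  (x̄ - mu_0)^T · [...] = (2.75)·(1.6923) + (2.25)·(-0.3846) = 3.7885.

Step 5 — scale by n: T² = 4 · 3.7885 = 15.1538.

T² ≈ 15.1538


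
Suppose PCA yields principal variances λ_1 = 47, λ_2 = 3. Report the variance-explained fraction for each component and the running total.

Step 1 — total variance = trace(Sigma) = Σ λ_i = 47 + 3 = 50.

Step 2 — fraction explained by component i = λ_i / Σ λ:
  PC1: 47/50 = 0.94
  PC2: 3/50 = 0.06

Step 3 — cumulative fraction after k components = (λ_1 + ... + λ_k) / Σ λ:
  k = 1: 47/50 = 0.94
  k = 2: (47 + 3)/50 = 50/50 = 1

Summary (fraction, with percent):

explained: PC1 0.94 (94%), PC2 0.06 (6%);  cumulative: 0.94, 1


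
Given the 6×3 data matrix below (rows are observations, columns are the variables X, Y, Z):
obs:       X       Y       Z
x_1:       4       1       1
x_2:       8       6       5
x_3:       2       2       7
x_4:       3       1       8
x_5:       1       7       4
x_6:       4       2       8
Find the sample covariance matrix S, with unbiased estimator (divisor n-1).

Step 1 — column means:
  mean(X) = (4 + 8 + 2 + 3 + 1 + 4) / 6 = 22/6 = 3.6667
  mean(Y) = (1 + 6 + 2 + 1 + 7 + 2) / 6 = 19/6 = 3.1667
  mean(Z) = (1 + 5 + 7 + 8 + 4 + 8) / 6 = 33/6 = 5.5

Step 2 — sample covariance S[i,j] = (1/(n-1)) · Σ_k (x_{k,i} - mean_i) · (x_{k,j} - mean_j), with n-1 = 5.
  S[X,X] = ((0.3333)·(0.3333) + (4.3333)·(4.3333) + (-1.6667)·(-1.6667) + (-0.6667)·(-0.6667) + (-2.6667)·(-2.6667) + (0.3333)·(0.3333)) / 5 = 29.3333/5 = 5.8667
  S[X,Y] = ((0.3333)·(-2.1667) + (4.3333)·(2.8333) + (-1.6667)·(-1.1667) + (-0.6667)·(-2.1667) + (-2.6667)·(3.8333) + (0.3333)·(-1.1667)) / 5 = 4.3333/5 = 0.8667
  S[X,Z] = ((0.3333)·(-4.5) + (4.3333)·(-0.5) + (-1.6667)·(1.5) + (-0.6667)·(2.5) + (-2.6667)·(-1.5) + (0.3333)·(2.5)) / 5 = -3/5 = -0.6
  S[Y,Y] = ((-2.1667)·(-2.1667) + (2.8333)·(2.8333) + (-1.1667)·(-1.1667) + (-2.1667)·(-2.1667) + (3.8333)·(3.8333) + (-1.1667)·(-1.1667)) / 5 = 34.8333/5 = 6.9667
  S[Y,Z] = ((-2.1667)·(-4.5) + (2.8333)·(-0.5) + (-1.1667)·(1.5) + (-2.1667)·(2.5) + (3.8333)·(-1.5) + (-1.1667)·(2.5)) / 5 = -7.5/5 = -1.5
  S[Z,Z] = ((-4.5)·(-4.5) + (-0.5)·(-0.5) + (1.5)·(1.5) + (2.5)·(2.5) + (-1.5)·(-1.5) + (2.5)·(2.5)) / 5 = 37.5/5 = 7.5

S is symmetric (S[j,i] = S[i,j]). Assembling:

S = [[5.8667, 0.8667, -0.6],
 [0.8667, 6.9667, -1.5],
 [-0.6, -1.5, 7.5]]


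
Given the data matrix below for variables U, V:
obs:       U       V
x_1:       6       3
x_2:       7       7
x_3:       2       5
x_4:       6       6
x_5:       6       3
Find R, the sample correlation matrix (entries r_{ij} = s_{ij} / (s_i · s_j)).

Step 1 — column means:
  mean(U) = (6 + 7 + 2 + 6 + 6) / 5 = 27/5 = 5.4
  mean(V) = (3 + 7 + 5 + 6 + 3) / 5 = 24/5 = 4.8

Step 2 — sample variances and covariances s[i,j] = (1/(n-1)) · Σ_k (x_{k,i} - mean_i) · (x_{k,j} - mean_j), with n-1 = 4:
  s[U,U] = ((0.6)·(0.6) + (1.6)·(1.6) + (-3.4)·(-3.4) + (0.6)·(0.6) + (0.6)·(0.6)) / 4 = 15.2/4 = 3.8
  s[U,V] = ((0.6)·(-1.8) + (1.6)·(2.2) + (-3.4)·(0.2) + (0.6)·(1.2) + (0.6)·(-1.8)) / 4 = 1.4/4 = 0.35
  s[V,V] = ((-1.8)·(-1.8) + (2.2)·(2.2) + (0.2)·(0.2) + (1.2)·(1.2) + (-1.8)·(-1.8)) / 4 = 12.8/4 = 3.2
  Sample standard deviations s_i = √(s[i,i]):
  s(U) = √(3.8) = 1.9494
  s(V) = √(3.2) = 1.7889

Step 3 — r_{ij} = s_{ij} / (s_i · s_j):
  r[U,U] = 1 (diagonal).
  r[U,V] = 0.35 / (1.9494 · 1.7889) = 0.35 / 3.4871 = 0.1004
  r[V,V] = 1 (diagonal).

R is symmetric with unit diagonal. Assembling:

R = [[1, 0.1004],
 [0.1004, 1]]


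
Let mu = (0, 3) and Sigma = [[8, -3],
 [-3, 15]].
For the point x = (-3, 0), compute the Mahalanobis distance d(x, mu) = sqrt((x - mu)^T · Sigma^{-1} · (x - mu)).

Step 1 — centre the observation: (x - mu) = (-3, -3).

Step 2 — invert Sigma. det(Sigma) = 8·15 - (-3)² = 111.
  Sigma^{-1} = (1/det) · [[d, -b], [-b, a]] = [[0.1351, 0.027],
 [0.027, 0.0721]].

Step 3 — form the quadratic (x - mu)^T · Sigma^{-1} · (x - mu):
  Sigma^{-1} · (x - mu) = (-0.4865, -0.2973).
  (x - mu)^T · [Sigma^{-1} · (x - mu)] = (-3)·(-0.4865) + (-3)·(-0.2973) = 2.3514.

Step 4 — take square root: d = √(2.3514) ≈ 1.5334.

d(x, mu) = √(2.3514) ≈ 1.5334


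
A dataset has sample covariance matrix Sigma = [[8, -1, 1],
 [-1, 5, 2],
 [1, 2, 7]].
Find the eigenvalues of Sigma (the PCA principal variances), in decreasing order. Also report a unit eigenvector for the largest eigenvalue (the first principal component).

Step 1 — characteristic polynomial p(λ) = det(λI - Sigma) = λ³ - tr·λ² + c_1·λ - det, where tr = trace, c_1 = sum of the principal 2×2 minors, det = det(Sigma):
  tr = 8 + 5 + 7 = 20,
  c_1 = (8·5 - (-1)²) + (8·7 - (1)²) + (5·7 - (2)²) = 39 + 55 + 31 = 125,
  det = 8·(5·7 - (2)²) - (-1)·((-1)·7 - (2)·(1)) + (1)·((-1)·(2) - 5·(1)) = 8·(31) - (-1)·(-9) + (1)·(-7) = 232.
  So p(λ) = λ³ - 20λ² + 125λ - 232.
Step 2 — look for an integer root (rational root theorem: any rational root is an integer divisor of 232). Testing λ = 8:
  p(8) = 512 - 1280 + 1000 - 232 = 0  ✓
  Dividing out (λ - 8): p(λ) = (λ - 8)(λ² - 12λ + 29).
Step 3 — remaining eigenvalues from the quadratic λ² - 12λ + 29 = 0:
  Δ = 12² - 4·29 = 144 - 116 = 28,  λ = (12 ± √28)/2 = (12 ± 5.2915)/2 ≈ 8.6458 or 3.3542.
  Sorted: λ_1 = 8.6458,  λ_2 = 8,  λ_3 = 3.3542  (check: sum = 20 = tr ✓).

Step 4 — unit eigenvector for λ_1 ≈ 8.6458: v spans the null space of (Sigma - λ_1 I), whose rows are
  r_1 = (-0.6458, -1, 1),  r_2 = (-1, -3.6458, 2),  r_3 = (1, 2, -1.6458).
  v is orthogonal to every row, so take v ∝ r_1 × r_2 = ((-1)·(2) - (1)·(-3.6458), (1)·(-1) - (-0.6458)·(2), (-0.6458)·(-3.6458) - (-1)·(-1)) ≈ (1.6458, 0.2915, 1.3542).
  Let u = (1.6458, 0.2915, 1.3542).
  ||u|| = √((1.6458)² + (0.2915)² + (1.3542)²) = √(4.6275) ≈ 2.1512,  v_1 = u/||u|| ≈ (0.7651, 0.1355, 0.6295) (||v_1|| = 1).

λ_1 = 8.6458,  λ_2 = 8,  λ_3 = 3.3542;  v_1 ≈ (0.7651, 0.1355, 0.6295)


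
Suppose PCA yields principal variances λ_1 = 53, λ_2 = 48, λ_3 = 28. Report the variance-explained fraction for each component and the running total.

Step 1 — total variance = trace(Sigma) = Σ λ_i = 53 + 48 + 28 = 129.

Step 2 — fraction explained by component i = λ_i / Σ λ:
  PC1: 53/129 = 0.4109
  PC2: 48/129 = 0.3721
  PC3: 28/129 = 0.2171

Step 3 — cumulative fraction after k components = (λ_1 + ... + λ_k) / Σ λ:
  k = 1: 53/129 = 0.4109
  k = 2: (53 + 48)/129 = 101/129 = 0.7829
  k = 3: (53 + 48 + 28)/129 = 129/129 = 1

Summary (fraction, with percent):

explained: PC1 0.4109 (41.09%), PC2 0.3721 (37.21%), PC3 0.2171 (21.71%);  cumulative: 0.4109, 0.7829, 1


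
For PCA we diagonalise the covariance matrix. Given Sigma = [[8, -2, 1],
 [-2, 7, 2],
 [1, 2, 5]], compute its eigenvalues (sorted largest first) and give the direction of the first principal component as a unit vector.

Step 1 — characteristic polynomial p(λ) = det(λI - Sigma) = λ³ - tr·λ² + c_1·λ - det, where tr = trace, c_1 = sum of the principal 2×2 minors, det = det(Sigma):
  tr = 8 + 7 + 5 = 20,
  c_1 = (8·7 - (-2)²) + (8·5 - (1)²) + (7·5 - (2)²) = 52 + 39 + 31 = 122,
  det = 8·(7·5 - (2)²) - (-2)·((-2)·5 - (2)·(1)) + (1)·((-2)·(2) - 7·(1)) = 8·(31) - (-2)·(-12) + (1)·(-11) = 213.
  So p(λ) = λ³ - 20λ² + 122λ - 213.
Step 2 — look for an integer root (rational root theorem: any rational root is an integer divisor of 213). Testing λ = 3:
  p(3) = 27 - 180 + 366 - 213 = 0  ✓
  Dividing out (λ - 3): p(λ) = (λ - 3)(λ² - 17λ + 71).
Step 3 — remaining eigenvalues from the quadratic λ² - 17λ + 71 = 0:
  Δ = 17² - 4·71 = 289 - 284 = 5,  λ = (17 ± √5)/2 = (17 ± 2.2361)/2 ≈ 9.618 or 7.382.
  Sorted: λ_1 = 9.618,  λ_2 = 7.382,  λ_3 = 3  (check: sum = 20 = tr ✓).

Step 4 — unit eigenvector for λ_1 ≈ 9.618: v spans the null space of (Sigma - λ_1 I), whose rows are
  r_1 = (-1.618, -2, 1),  r_2 = (-2, -2.618, 2),  r_3 = (1, 2, -4.618).
  v is orthogonal to every row, so take v ∝ r_1 × r_2 = ((-2)·(2) - (1)·(-2.618), (1)·(-2) - (-1.618)·(2), (-1.618)·(-2.618) - (-2)·(-2)) ≈ (-1.382, 1.2361, 0.2361).
  Rescale (multiply by -1 so the first nonzero entry is positive): u = (1.382, -1.2361, -0.2361).
  ||u|| = √((1.382)² + (-1.2361)² + (-0.2361)²) = √(3.4934) ≈ 1.8691,  v_1 = u/||u|| ≈ (0.7394, -0.6613, -0.1263) (||v_1|| = 1).

λ_1 = 9.618,  λ_2 = 7.382,  λ_3 = 3;  v_1 ≈ (0.7394, -0.6613, -0.1263)


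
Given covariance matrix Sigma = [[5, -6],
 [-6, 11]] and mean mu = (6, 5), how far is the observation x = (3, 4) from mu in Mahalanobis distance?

Step 1 — centre the observation: (x - mu) = (-3, -1).

Step 2 — invert Sigma. det(Sigma) = 5·11 - (-6)² = 19.
  Sigma^{-1} = (1/det) · [[d, -b], [-b, a]] = [[0.5789, 0.3158],
 [0.3158, 0.2632]].

Step 3 — form the quadratic (x - mu)^T · Sigma^{-1} · (x - mu):
  Sigma^{-1} · (x - mu) = (-2.0526, -1.2105).
  (x - mu)^T · [Sigma^{-1} · (x - mu)] = (-3)·(-2.0526) + (-1)·(-1.2105) = 7.3684.

Step 4 — take square root: d = √(7.3684) ≈ 2.7145.

d(x, mu) = √(7.3684) ≈ 2.7145


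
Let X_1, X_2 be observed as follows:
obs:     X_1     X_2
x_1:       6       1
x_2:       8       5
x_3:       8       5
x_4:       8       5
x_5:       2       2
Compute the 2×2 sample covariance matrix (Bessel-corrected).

Step 1 — column means:
  mean(X_1) = (6 + 8 + 8 + 8 + 2) / 5 = 32/5 = 6.4
  mean(X_2) = (1 + 5 + 5 + 5 + 2) / 5 = 18/5 = 3.6

Step 2 — sample covariance S[i,j] = (1/(n-1)) · Σ_k (x_{k,i} - mean_i) · (x_{k,j} - mean_j), with n-1 = 4.
  S[X_1,X_1] = ((-0.4)·(-0.4) + (1.6)·(1.6) + (1.6)·(1.6) + (1.6)·(1.6) + (-4.4)·(-4.4)) / 4 = 27.2/4 = 6.8
  S[X_1,X_2] = ((-0.4)·(-2.6) + (1.6)·(1.4) + (1.6)·(1.4) + (1.6)·(1.4) + (-4.4)·(-1.6)) / 4 = 14.8/4 = 3.7
  S[X_2,X_2] = ((-2.6)·(-2.6) + (1.4)·(1.4) + (1.4)·(1.4) + (1.4)·(1.4) + (-1.6)·(-1.6)) / 4 = 15.2/4 = 3.8

S is symmetric (S[j,i] = S[i,j]). Assembling:

S = [[6.8, 3.7],
 [3.7, 3.8]]


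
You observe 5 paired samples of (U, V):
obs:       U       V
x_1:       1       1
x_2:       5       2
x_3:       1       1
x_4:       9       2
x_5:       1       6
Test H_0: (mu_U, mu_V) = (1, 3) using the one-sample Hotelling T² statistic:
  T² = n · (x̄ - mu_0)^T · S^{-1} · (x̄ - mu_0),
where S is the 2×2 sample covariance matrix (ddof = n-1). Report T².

Step 1 — sample mean vector:
  mean(U) = (1 + 5 + 1 + 9 + 1) / 5 = 17/5 = 3.4
  mean(V) = (1 + 2 + 1 + 2 + 6) / 5 = 12/5 = 2.4
  x̄ = (3.4, 2.4),  deviation x̄ - mu_0 = (3.4, 2.4) - (1, 3) = (2.4, -0.6).

Step 2 — sample covariance matrix, S[i,j] = (1/(n-1)) · Σ_k (x_{k,i} - mean_i) · (x_{k,j} - mean_j), divisor n-1 = 4:
  S[U,U] = ((-2.4)·(-2.4) + (1.6)·(1.6) + (-2.4)·(-2.4) + (5.6)·(5.6) + (-2.4)·(-2.4)) / 4 = 51.2/4 = 12.8
  S[U,V] = ((-2.4)·(-1.4) + (1.6)·(-0.4) + (-2.4)·(-1.4) + (5.6)·(-0.4) + (-2.4)·(3.6)) / 4 = -4.8/4 = -1.2
  S[V,V] = ((-1.4)·(-1.4) + (-0.4)·(-0.4) + (-1.4)·(-1.4) + (-0.4)·(-0.4) + (3.6)·(3.6)) / 4 = 17.2/4 = 4.3
  S = [[12.8, -1.2],
 [-1.2, 4.3]].

Step 3 — invert S. det(S) = 12.8·4.3 - (-1.2)² = 53.6.
  S^{-1} = (1/det) · [[d, -b], [-b, a]] = [[0.0802, 0.0224],
 [0.0224, 0.2388]].

Step 4 — quadratic form (x̄ - mu_0)^T · S^{-1} · (x̄ - mu_0):
  S^{-1} · (x̄ - mu_0) = (0.1791, -0.0896),
  (x̄ - mu_0)^T · [...] = (2.4)·(0.1791) + (-0.6)·(-0.0896) = 0.4836.

Step 5 — scale by n: T² = 5 · 0.4836 = 2.4179.

T² ≈ 2.4179
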